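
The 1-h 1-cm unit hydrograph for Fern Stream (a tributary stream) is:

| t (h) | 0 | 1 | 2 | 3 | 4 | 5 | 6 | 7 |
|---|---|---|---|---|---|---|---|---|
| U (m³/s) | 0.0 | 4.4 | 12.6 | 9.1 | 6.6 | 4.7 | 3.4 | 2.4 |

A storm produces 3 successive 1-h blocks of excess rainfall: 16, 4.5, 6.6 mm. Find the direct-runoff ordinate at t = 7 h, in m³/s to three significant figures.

By discrete convolution, Q_j = Σ (P_i / 10 mm) · U_{j−i}.
At t = 7 h (j=7): Q = (16/10)·2.4 + (4.5/10)·3.4 + (6.6/10)·4.7 = 8.47 m³/s.

Q ≈ 8.47 m³/s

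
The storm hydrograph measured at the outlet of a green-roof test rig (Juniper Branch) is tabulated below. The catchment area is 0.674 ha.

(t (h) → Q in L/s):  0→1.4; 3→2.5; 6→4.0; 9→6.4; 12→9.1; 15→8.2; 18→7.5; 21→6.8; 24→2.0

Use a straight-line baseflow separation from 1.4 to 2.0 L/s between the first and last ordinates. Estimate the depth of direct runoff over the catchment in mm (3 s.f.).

Direct runoff: 0.00, 1.02, 2.45, 4.78, 7.40, 6.42, 5.65, 4.88, 0.00 L/s; ΣQ_DR = 32.60 L/s.
V = ΣQ_DR · Δt = 32.60 × 10800 s = 3.521 × 10^5 L.
Over A = 0.674 ha, depth = V / A = 52.2 mm.

d ≈ 52.2 mm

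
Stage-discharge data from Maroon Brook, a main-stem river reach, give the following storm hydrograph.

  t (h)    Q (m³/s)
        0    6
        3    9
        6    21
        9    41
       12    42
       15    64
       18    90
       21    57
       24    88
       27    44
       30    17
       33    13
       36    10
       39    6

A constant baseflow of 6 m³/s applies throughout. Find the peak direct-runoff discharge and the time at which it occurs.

Q_p = 84.0 m³/s at t = 18 h

Subtracting baseflow gives direct-runoff ordinates: 0.0, 3.0, 15.0, 35.0, 36.0, 58.0, 84.0, 51.0, 82.0, 38.0, 11.0, 7.0, 4.0, 0.0 m³/s.
The maximum is 84.0 m³/s, occurring at the reading for t = 18 h.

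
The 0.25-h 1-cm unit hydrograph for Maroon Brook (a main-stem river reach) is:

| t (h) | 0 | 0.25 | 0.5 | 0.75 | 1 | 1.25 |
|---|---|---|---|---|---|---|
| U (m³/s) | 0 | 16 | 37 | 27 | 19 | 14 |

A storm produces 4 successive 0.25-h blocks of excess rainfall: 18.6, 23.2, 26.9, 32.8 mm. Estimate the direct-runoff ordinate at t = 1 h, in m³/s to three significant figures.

Q ≈ 250 m³/s

By discrete convolution, Q_j = Σ (P_i / 10 mm) · U_{j−i}.
At t = 1 h (j=4): Q = (18.6/10)·19 + (23.2/10)·27 + (26.9/10)·37 + (32.8/10)·16 = 250 m³/s.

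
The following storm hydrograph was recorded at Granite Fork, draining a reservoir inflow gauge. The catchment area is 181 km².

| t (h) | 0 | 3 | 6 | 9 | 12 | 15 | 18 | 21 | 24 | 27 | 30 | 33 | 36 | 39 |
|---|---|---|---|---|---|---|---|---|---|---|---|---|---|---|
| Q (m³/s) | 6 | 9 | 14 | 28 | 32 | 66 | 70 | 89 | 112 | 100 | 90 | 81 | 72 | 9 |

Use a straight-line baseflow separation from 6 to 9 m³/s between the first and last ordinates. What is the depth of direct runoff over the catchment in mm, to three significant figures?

d ≈ 40.2 mm

Direct runoff: 0.00, 2.77, 7.54, 21.31, 25.08, 58.85, 62.62, 81.38, 104.15, 91.92, 81.69, 72.46, 63.23, 0.00 m³/s; ΣQ_DR = 673.0 m³/s.
V = ΣQ_DR · Δt = 673.0 × 10800 s = 7.268 × 10^6 m³.
Over A = 181 km², depth = V / A = 40.2 mm.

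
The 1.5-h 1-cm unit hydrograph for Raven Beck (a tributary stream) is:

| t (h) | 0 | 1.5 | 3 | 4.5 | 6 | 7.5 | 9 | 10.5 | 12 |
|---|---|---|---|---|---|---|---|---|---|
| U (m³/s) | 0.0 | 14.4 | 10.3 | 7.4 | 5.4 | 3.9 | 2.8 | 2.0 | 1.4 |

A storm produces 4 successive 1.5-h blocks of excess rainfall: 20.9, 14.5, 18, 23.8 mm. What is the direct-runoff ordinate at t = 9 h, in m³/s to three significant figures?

By discrete convolution, Q_j = Σ (P_i / 10 mm) · U_{j−i}.
At t = 9 h (j=6): Q = (20.9/10)·2.8 + (14.5/10)·3.9 + (18/10)·5.4 + (23.8/10)·7.4 = 38.8 m³/s.

Q ≈ 38.8 m³/s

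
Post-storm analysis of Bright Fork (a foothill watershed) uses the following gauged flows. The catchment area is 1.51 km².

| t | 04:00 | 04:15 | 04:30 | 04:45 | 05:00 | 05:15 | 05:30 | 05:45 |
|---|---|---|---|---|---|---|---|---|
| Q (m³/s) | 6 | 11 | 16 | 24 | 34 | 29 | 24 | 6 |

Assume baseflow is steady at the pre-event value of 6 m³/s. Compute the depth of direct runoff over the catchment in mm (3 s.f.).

d ≈ 60.8 mm

Direct runoff: 0.0, 5.0, 10.0, 18.0, 28.0, 23.0, 18.0, 0.0 m³/s; ΣQ_DR = 102.0 m³/s.
V = ΣQ_DR · Δt = 102.0 × 900 s = 91800 m³.
Over A = 1.51 km², depth = V / A = 60.8 mm.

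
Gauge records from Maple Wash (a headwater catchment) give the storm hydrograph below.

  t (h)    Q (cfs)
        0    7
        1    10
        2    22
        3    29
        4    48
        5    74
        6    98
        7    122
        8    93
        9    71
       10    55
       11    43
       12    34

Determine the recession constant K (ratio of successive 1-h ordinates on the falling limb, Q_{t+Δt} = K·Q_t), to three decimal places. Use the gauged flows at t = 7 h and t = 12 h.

Using the recession-limb readings at t = 7 h and t = 12 h: Q falls from 122 to 34 cfs over 5 intervals.
K = (Q₂/Q₁)^(1/5) = (34/122)^(1/5) = 0.775.

K ≈ 0.775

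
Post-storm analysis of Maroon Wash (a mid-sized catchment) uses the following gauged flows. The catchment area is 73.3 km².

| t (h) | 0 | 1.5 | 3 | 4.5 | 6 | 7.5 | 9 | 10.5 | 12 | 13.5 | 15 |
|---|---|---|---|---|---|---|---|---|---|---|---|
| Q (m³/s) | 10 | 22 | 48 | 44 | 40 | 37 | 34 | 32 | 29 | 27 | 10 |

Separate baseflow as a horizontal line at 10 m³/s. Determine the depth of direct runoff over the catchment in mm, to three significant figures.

Direct runoff: 0.0, 12.0, 38.0, 34.0, 30.0, 27.0, 24.0, 22.0, 19.0, 17.0, 0.0 m³/s; ΣQ_DR = 223.0 m³/s.
V = ΣQ_DR · Δt = 223.0 × 5400 s = 1.204 × 10^6 m³.
Over A = 73.3 km², depth = V / A = 16.4 mm.

d ≈ 16.4 mm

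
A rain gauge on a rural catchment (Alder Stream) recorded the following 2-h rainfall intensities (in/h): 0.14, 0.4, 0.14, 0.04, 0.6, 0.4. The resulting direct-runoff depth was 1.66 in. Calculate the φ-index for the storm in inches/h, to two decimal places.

φ ≈ 0.19 in/h

Only the 3 blocks with intensity above φ contribute runoff: 0.4, 0.6, 0.4 in/h.
Σ(I−φ)·Δt = d  ⇒  (0.4+0.6+0.4 − 3φ)·2 = 1.66
φ = (1.400 − 1.66/2) / 3 = 0.19 in/h.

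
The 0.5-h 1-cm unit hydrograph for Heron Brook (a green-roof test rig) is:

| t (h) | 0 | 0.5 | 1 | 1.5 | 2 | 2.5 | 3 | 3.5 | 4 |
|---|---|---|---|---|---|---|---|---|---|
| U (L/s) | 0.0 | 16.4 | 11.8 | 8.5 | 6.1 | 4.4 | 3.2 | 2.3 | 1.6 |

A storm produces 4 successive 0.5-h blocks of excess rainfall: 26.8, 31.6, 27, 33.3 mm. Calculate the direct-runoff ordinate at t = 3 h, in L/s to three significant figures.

By discrete convolution, Q_j = Σ (P_i / 10 mm) · U_{j−i}.
At t = 3 h (j=6): Q = (26.8/10)·3.2 + (31.6/10)·4.4 + (27/10)·6.1 + (33.3/10)·8.5 = 67.3 L/s.

Q ≈ 67.3 L/s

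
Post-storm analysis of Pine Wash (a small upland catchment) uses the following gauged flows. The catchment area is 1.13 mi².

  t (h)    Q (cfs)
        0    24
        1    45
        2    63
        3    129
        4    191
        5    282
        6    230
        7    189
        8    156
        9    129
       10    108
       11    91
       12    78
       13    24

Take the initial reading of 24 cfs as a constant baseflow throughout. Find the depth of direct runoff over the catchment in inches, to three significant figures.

d ≈ 1.92 in

Direct runoff: 0.0, 21.0, 39.0, 105.0, 167.0, 258.0, 206.0, 165.0, 132.0, 105.0, 84.0, 67.0, 54.0, 0.0 cfs; ΣQ_DR = 1403 cfs.
V = ΣQ_DR · Δt = 1403 × 3600 s = 5.051 × 10^6 ft³.
Over A = 1.13 mi², depth = V / A = 1.92 in.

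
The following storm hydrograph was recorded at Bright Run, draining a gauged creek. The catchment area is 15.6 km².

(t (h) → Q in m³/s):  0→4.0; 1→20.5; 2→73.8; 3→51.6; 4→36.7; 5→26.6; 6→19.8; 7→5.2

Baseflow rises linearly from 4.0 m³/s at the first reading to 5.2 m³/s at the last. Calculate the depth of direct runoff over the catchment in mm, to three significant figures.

d ≈ 46.5 mm

Direct runoff: 0.00, 16.33, 69.46, 47.09, 32.01, 21.74, 14.77, 0.00 m³/s; ΣQ_DR = 201.4 m³/s.
V = ΣQ_DR · Δt = 201.4 × 3600 s = 7.250 × 10^5 m³.
Over A = 15.6 km², depth = V / A = 46.5 mm.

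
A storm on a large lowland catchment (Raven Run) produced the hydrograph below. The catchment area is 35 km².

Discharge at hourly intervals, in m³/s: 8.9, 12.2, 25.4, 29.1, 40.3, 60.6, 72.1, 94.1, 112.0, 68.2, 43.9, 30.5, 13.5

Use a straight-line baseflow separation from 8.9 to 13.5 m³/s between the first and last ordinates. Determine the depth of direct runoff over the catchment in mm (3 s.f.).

d ≈ 47.8 mm

Direct runoff: 0.00, 2.92, 15.73, 19.05, 29.87, 49.78, 60.90, 82.52, 100.03, 55.85, 31.17, 17.38, 0.00 m³/s; ΣQ_DR = 465.2 m³/s.
V = ΣQ_DR · Δt = 465.2 × 3600 s = 1.675 × 10^6 m³.
Over A = 35 km², depth = V / A = 47.8 mm.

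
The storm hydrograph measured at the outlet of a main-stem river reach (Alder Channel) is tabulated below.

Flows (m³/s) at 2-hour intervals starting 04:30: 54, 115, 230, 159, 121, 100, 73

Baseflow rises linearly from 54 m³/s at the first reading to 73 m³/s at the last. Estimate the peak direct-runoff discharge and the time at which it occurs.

Subtracting baseflow gives direct-runoff ordinates: 0.00, 57.83, 169.67, 95.50, 54.33, 30.17, 0.00 m³/s.
The maximum is 169.67 m³/s, occurring at the reading for t = 08:30.

Q_p = 169.67 m³/s at t = 08:30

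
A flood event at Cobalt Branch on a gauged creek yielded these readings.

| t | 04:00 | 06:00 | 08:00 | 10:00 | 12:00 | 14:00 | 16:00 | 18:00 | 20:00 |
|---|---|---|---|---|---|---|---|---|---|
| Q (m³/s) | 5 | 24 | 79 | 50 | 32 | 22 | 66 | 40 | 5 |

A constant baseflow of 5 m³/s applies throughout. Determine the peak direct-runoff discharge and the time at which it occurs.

Q_p = 74.0 m³/s at t = 08:00

Subtracting baseflow gives direct-runoff ordinates: 0.0, 19.0, 74.0, 45.0, 27.0, 17.0, 61.0, 35.0, 0.0 m³/s.
The maximum is 74.0 m³/s, occurring at the reading for t = 08:00.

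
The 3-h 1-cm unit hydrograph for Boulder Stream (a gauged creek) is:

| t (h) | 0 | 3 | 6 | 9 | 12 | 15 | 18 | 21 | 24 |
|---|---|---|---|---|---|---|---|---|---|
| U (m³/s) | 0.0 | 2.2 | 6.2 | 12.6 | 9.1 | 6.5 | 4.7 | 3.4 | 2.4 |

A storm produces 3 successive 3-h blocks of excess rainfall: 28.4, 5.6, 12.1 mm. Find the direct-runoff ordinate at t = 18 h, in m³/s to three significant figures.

Q ≈ 28.0 m³/s

By discrete convolution, Q_j = Σ (P_i / 10 mm) · U_{j−i}.
At t = 18 h (j=6): Q = (28.4/10)·4.7 + (5.6/10)·6.5 + (12.1/10)·9.1 = 28.0 m³/s.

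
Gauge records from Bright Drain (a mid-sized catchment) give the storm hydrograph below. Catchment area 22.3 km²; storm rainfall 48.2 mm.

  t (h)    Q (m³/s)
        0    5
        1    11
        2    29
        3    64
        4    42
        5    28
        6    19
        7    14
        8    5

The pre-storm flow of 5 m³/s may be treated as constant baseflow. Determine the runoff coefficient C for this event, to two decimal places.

ΣQ_DR = 172.0 m³/s; V = ΣQ_DR·Δt = 6.192 × 10^5 m³.
Runoff depth d = V / A = 27.77 mm.
C = d / P = 27.77 / 48.2 = 0.58.

C ≈ 0.58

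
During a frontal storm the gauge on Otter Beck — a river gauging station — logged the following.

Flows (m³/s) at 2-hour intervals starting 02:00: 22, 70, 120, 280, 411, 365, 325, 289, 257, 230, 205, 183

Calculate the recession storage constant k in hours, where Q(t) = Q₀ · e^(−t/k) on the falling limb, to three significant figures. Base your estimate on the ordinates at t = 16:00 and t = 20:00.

On the falling limb, Q drops from 289 to 230 m³/s between t = 16:00 and t = 20:00 (Δt = 4 h).
k = −Δt / ln(Q₂/Q₁) = −4 / ln(230/289) = 17.5 h.

k ≈ 17.5 h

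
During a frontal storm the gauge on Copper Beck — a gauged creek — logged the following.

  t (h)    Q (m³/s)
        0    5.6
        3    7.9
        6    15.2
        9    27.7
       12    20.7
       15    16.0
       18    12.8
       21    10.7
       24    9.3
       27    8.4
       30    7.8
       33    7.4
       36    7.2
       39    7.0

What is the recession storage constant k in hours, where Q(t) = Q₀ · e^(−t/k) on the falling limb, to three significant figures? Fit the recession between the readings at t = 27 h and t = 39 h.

k ≈ 65.8 h

On the falling limb, Q drops from 8.4 to 7.0 m³/s between t = 27 h and t = 39 h (Δt = 12 h).
k = −Δt / ln(Q₂/Q₁) = −12 / ln(7.0/8.4) = 65.8 h.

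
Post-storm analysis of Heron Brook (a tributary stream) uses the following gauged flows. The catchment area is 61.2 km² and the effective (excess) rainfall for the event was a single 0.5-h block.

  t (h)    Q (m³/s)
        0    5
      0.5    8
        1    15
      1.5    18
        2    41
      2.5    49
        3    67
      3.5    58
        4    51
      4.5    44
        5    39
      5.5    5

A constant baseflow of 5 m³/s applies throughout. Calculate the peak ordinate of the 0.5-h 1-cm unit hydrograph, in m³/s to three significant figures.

Direct runoff: 0.0, 3.0, 10.0, 13.0, 36.0, 44.0, 62.0, 53.0, 46.0, 39.0, 34.0, 0.0 m³/s; ΣQ_DR = 340.0 m³/s, peak = 62.0 m³/s.
Runoff depth d = ΣQ_DR·Δt / A = 340.0 × 1800 / (61.2 km²) = 10.00 mm.
The 1-cm UH is the DRH scaled by (10 mm)/d, so U_p = 62.0 × 10/10.00 = 62.0 m³/s.

U_p ≈ 62.0 m³/s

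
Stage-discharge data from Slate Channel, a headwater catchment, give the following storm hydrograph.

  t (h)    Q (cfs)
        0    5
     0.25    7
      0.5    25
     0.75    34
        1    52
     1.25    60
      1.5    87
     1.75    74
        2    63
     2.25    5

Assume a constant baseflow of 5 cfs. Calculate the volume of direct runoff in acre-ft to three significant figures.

V ≈ 7.48 acre-ft

Direct-runoff ordinates (Q − Q_b): 0.0, 2.0, 20.0, 29.0, 47.0, 55.0, 82.0, 69.0, 58.0, 0.0 cfs.
ΣQ_DR = 362.0 cfs.
With Δt = 0.25 h = 900 s, V = ΣQ_DR · Δt = 362.0 × 900 = 3.26 × 10^5 ft³ = 7.48 acre-ft.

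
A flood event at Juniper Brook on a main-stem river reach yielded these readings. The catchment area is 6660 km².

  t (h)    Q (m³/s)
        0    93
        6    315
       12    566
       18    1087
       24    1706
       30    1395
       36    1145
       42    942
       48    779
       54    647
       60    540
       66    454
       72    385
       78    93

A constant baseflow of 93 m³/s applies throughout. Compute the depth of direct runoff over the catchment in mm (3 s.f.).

Direct runoff: 0.0, 222.0, 473.0, 994.0, 1613.0, 1302.0, 1052.0, 849.0, 686.0, 554.0, 447.0, 361.0, 292.0, 0.0 m³/s; ΣQ_DR = 8845 m³/s.
V = ΣQ_DR · Δt = 8845 × 21600 s = 1.911 × 10^8 m³.
Over A = 6660 km², depth = V / A = 28.7 mm.

d ≈ 28.7 mm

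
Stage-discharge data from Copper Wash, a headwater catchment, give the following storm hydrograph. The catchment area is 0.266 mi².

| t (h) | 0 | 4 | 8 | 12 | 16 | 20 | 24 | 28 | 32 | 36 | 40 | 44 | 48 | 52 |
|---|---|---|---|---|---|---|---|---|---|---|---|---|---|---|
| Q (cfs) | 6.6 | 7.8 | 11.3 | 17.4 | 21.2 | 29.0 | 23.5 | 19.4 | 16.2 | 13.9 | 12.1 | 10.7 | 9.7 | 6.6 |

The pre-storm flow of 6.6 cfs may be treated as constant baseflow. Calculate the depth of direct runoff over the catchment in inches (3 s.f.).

d ≈ 2.63 in

Direct runoff: 0.0, 1.2, 4.7, 10.8, 14.6, 22.4, 16.9, 12.8, 9.6, 7.3, 5.5, 4.1, 3.1, 0.0 cfs; ΣQ_DR = 113.0 cfs.
V = ΣQ_DR · Δt = 113.0 × 14400 s = 1.627 × 10^6 ft³.
Over A = 0.266 mi², depth = V / A = 2.63 in.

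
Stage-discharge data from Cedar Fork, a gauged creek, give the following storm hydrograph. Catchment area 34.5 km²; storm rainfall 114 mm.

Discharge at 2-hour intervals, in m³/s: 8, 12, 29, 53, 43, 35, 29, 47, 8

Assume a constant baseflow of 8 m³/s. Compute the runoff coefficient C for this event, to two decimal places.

ΣQ_DR = 192.0 m³/s; V = ΣQ_DR·Δt = 1.382 × 10^6 m³.
Runoff depth d = V / A = 40.07 mm.
C = d / P = 40.07 / 114 = 0.35.

C ≈ 0.35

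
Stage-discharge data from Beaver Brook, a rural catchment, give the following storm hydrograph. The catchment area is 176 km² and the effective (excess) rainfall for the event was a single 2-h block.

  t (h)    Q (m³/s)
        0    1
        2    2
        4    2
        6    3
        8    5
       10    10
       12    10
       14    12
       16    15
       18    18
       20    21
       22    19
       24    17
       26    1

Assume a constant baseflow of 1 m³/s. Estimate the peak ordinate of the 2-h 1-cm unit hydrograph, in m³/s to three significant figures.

U_p ≈ 40.1 m³/s

Direct runoff: 0.0, 1.0, 1.0, 2.0, 4.0, 9.0, 9.0, 11.0, 14.0, 17.0, 20.0, 18.0, 16.0, 0.0 m³/s; ΣQ_DR = 122.0 m³/s, peak = 20.0 m³/s.
Runoff depth d = ΣQ_DR·Δt / A = 122.0 × 7200 / (176 km²) = 4.991 mm.
The 1-cm UH is the DRH scaled by (10 mm)/d, so U_p = 20.0 × 10/4.991 = 40.1 m³/s.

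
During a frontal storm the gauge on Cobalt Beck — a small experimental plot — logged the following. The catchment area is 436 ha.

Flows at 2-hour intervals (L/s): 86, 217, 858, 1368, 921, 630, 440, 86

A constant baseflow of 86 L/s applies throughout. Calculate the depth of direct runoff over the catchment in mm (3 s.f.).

Direct runoff: 0.0, 131.0, 772.0, 1282.0, 835.0, 544.0, 354.0, 0.0 L/s; ΣQ_DR = 3918 L/s.
V = ΣQ_DR · Δt = 3918 × 7200 s = 2.821 × 10^7 L.
Over A = 436 ha, depth = V / A = 6.47 mm.

d ≈ 6.47 mm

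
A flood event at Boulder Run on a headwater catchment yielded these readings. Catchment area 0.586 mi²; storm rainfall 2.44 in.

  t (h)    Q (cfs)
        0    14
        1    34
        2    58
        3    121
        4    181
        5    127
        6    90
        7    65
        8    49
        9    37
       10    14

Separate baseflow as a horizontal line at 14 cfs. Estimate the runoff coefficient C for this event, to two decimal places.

C ≈ 0.69

ΣQ_DR = 636.0 cfs; V = ΣQ_DR·Δt = 2.290 × 10^6 ft³.
Runoff depth d = V / A = 1.682 in.
C = d / P = 1.682 / 2.44 = 0.69.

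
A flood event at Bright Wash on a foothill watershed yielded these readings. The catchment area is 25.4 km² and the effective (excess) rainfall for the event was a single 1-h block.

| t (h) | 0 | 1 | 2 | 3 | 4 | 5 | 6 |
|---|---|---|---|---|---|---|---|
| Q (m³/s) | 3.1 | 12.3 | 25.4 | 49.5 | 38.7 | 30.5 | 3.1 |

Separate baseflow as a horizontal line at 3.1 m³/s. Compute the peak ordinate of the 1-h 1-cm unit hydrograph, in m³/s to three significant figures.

Direct runoff: 0.0, 9.2, 22.3, 46.4, 35.6, 27.4, 0.0 m³/s; ΣQ_DR = 140.9 m³/s, peak = 46.4 m³/s.
Runoff depth d = ΣQ_DR·Δt / A = 140.9 × 3600 / (25.4 km²) = 19.97 mm.
The 1-cm UH is the DRH scaled by (10 mm)/d, so U_p = 46.4 × 10/19.97 = 23.2 m³/s.

U_p ≈ 23.2 m³/s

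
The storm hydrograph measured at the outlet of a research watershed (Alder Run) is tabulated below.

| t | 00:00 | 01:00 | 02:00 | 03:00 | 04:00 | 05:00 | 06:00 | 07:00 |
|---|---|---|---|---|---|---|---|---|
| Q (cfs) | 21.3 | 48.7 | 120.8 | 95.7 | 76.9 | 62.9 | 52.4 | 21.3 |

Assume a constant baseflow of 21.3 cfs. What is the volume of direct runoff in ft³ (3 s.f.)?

V ≈ 1.19 × 10^6 ft³

Direct-runoff ordinates (Q − Q_b): 0.0, 27.4, 99.5, 74.4, 55.6, 41.6, 31.1, 0.0 cfs.
ΣQ_DR = 329.6 cfs.
With Δt = 1 h = 3600 s, V = ΣQ_DR · Δt = 329.6 × 3600 = 1.19 × 10^6 ft³.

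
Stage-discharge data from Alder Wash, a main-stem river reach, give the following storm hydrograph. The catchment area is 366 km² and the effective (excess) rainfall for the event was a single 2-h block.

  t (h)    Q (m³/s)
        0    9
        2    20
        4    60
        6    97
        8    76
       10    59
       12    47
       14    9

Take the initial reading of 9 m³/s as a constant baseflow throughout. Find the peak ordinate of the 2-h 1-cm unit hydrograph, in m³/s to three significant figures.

Direct runoff: 0.0, 11.0, 51.0, 88.0, 67.0, 50.0, 38.0, 0.0 m³/s; ΣQ_DR = 305.0 m³/s, peak = 88.0 m³/s.
Runoff depth d = ΣQ_DR·Δt / A = 305.0 × 7200 / (366 km²) = 6.000 mm.
The 1-cm UH is the DRH scaled by (10 mm)/d, so U_p = 88.0 × 10/6.000 = 147 m³/s.

U_p ≈ 147 m³/s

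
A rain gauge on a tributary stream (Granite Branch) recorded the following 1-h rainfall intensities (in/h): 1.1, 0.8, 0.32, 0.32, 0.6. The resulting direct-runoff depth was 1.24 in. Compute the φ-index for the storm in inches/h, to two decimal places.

φ ≈ 0.42 in/h

Only the 3 blocks with intensity above φ contribute runoff: 1.1, 0.8, 0.6 in/h.
Σ(I−φ)·Δt = d  ⇒  (1.1+0.8+0.6 − 3φ)·1 = 1.24
φ = (2.500 − 1.24/1) / 3 = 0.42 in/h.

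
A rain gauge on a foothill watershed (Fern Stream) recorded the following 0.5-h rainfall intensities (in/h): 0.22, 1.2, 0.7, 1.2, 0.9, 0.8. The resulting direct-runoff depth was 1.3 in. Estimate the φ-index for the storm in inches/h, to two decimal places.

Only the 5 blocks with intensity above φ contribute runoff: 1.2, 0.7, 1.2, 0.9, 0.8 in/h.
Σ(I−φ)·Δt = d  ⇒  (1.2+0.7+1.2+0.9+0.8 − 5φ)·0.5 = 1.3
φ = (4.800 − 1.3/0.5) / 5 = 0.44 in/h.

φ ≈ 0.44 in/h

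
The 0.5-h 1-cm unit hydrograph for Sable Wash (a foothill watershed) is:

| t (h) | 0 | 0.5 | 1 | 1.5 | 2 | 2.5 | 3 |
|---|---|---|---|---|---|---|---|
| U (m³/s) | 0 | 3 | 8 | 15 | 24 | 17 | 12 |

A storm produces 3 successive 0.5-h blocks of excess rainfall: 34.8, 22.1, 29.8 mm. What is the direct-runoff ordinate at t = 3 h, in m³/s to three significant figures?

By discrete convolution, Q_j = Σ (P_i / 10 mm) · U_{j−i}.
At t = 3 h (j=6): Q = (34.8/10)·12 + (22.1/10)·17 + (29.8/10)·24 = 151 m³/s.

Q ≈ 151 m³/s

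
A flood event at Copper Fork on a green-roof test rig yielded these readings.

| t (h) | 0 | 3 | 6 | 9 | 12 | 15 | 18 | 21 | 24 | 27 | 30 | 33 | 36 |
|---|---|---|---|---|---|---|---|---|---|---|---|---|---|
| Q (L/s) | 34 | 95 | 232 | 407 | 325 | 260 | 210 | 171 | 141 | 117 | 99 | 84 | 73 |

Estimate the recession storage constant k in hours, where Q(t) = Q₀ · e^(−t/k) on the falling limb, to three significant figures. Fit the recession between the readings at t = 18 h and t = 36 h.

k ≈ 17.0 h

On the falling limb, Q drops from 210 to 73 L/s between t = 18 h and t = 36 h (Δt = 18 h).
k = −Δt / ln(Q₂/Q₁) = −18 / ln(73/210) = 17.0 h.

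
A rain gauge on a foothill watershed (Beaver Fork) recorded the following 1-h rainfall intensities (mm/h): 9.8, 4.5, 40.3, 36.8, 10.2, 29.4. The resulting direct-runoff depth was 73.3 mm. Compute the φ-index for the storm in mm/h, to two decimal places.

Only the 3 blocks with intensity above φ contribute runoff: 40.3, 36.8, 29.4 mm/h.
Σ(I−φ)·Δt = d  ⇒  (40.3+36.8+29.4 − 3φ)·1 = 73.3
φ = (106.5 − 73.3/1) / 3 = 11.07 mm/h.

φ ≈ 11.07 mm/h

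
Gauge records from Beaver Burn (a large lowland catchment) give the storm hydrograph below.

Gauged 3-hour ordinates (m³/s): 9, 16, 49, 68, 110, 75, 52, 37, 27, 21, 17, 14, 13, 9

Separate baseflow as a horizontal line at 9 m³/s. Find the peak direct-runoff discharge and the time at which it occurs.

Subtracting baseflow gives direct-runoff ordinates: 0.0, 7.0, 40.0, 59.0, 101.0, 66.0, 43.0, 28.0, 18.0, 12.0, 8.0, 5.0, 4.0, 0.0 m³/s.
The maximum is 101.0 m³/s, occurring at the reading for t = 12 h.

Q_p = 101.0 m³/s at t = 12 h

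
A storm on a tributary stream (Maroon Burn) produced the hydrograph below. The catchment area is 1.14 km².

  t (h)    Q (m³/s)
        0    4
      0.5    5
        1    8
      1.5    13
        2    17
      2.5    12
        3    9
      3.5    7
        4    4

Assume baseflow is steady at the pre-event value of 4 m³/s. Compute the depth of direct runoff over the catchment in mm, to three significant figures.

d ≈ 67.9 mm

Direct runoff: 0.0, 1.0, 4.0, 9.0, 13.0, 8.0, 5.0, 3.0, 0.0 m³/s; ΣQ_DR = 43.00 m³/s.
V = ΣQ_DR · Δt = 43.00 × 1800 s = 77400 m³.
Over A = 1.14 km², depth = V / A = 67.9 mm.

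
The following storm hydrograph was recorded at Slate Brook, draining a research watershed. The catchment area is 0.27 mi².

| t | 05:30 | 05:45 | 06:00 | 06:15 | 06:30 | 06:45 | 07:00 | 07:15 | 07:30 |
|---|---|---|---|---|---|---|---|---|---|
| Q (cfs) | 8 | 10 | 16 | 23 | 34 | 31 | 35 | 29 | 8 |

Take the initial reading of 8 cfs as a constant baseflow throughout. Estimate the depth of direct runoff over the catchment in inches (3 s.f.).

Direct runoff: 0.0, 2.0, 8.0, 15.0, 26.0, 23.0, 27.0, 21.0, 0.0 cfs; ΣQ_DR = 122.0 cfs.
V = ΣQ_DR · Δt = 122.0 × 900 s = 1.098 × 10^5 ft³.
Over A = 0.27 mi², depth = V / A = 0.175 in.

d ≈ 0.175 in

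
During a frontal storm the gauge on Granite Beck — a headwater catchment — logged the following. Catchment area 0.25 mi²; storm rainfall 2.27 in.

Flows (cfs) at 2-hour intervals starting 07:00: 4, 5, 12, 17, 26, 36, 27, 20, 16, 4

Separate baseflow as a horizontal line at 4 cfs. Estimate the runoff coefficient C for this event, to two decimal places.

C ≈ 0.69

ΣQ_DR = 127.0 cfs; V = ΣQ_DR·Δt = 9.144 × 10^5 ft³.
Runoff depth d = V / A = 1.574 in.
C = d / P = 1.574 / 2.27 = 0.69.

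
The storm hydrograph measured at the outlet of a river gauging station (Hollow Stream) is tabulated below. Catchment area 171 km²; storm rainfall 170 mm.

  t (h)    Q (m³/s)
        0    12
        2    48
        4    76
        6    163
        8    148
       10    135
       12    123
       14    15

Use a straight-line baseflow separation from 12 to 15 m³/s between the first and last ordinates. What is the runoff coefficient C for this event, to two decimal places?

ΣQ_DR = 612.0 m³/s; V = ΣQ_DR·Δt = 4.406 × 10^6 m³.
Runoff depth d = V / A = 25.77 mm.
C = d / P = 25.77 / 170 = 0.15.

C ≈ 0.15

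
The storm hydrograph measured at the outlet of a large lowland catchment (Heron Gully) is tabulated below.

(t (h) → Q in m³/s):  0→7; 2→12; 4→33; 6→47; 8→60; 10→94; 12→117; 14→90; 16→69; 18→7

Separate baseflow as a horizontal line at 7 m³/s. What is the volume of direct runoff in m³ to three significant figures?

V ≈ 3.36 × 10^6 m³

Direct-runoff ordinates (Q − Q_b): 0.0, 5.0, 26.0, 40.0, 53.0, 87.0, 110.0, 83.0, 62.0, 0.0 m³/s.
ΣQ_DR = 466.0 m³/s.
With Δt = 2 h = 7200 s, V = ΣQ_DR · Δt = 466.0 × 7200 = 3.36 × 10^6 m³.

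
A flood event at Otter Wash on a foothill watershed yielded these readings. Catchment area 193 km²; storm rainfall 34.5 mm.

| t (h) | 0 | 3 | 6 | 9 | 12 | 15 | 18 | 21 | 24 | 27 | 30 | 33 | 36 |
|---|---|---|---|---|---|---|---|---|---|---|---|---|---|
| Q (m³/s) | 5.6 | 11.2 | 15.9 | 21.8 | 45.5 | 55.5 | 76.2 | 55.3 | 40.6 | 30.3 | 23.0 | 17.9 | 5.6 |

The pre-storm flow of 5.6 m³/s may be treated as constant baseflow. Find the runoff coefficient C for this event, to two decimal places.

C ≈ 0.54

ΣQ_DR = 331.6 m³/s; V = ΣQ_DR·Δt = 3.581 × 10^6 m³.
Runoff depth d = V / A = 18.56 mm.
C = d / P = 18.56 / 34.5 = 0.54.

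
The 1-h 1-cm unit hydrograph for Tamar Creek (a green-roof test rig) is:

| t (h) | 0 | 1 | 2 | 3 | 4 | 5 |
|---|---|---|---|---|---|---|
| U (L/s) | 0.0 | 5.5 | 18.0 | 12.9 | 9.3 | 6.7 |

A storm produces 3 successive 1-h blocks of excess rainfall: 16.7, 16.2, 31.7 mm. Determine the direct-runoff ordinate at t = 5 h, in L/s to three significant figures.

Q ≈ 67.1 L/s

By discrete convolution, Q_j = Σ (P_i / 10 mm) · U_{j−i}.
At t = 5 h (j=5): Q = (16.7/10)·6.7 + (16.2/10)·9.3 + (31.7/10)·12.9 = 67.1 L/s.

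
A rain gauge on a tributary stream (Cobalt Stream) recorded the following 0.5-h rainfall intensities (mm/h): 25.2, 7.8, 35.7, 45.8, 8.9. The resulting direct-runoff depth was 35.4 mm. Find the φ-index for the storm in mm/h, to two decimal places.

Only the 3 blocks with intensity above φ contribute runoff: 25.2, 35.7, 45.8 mm/h.
Σ(I−φ)·Δt = d  ⇒  (25.2+35.7+45.8 − 3φ)·0.5 = 35.4
φ = (106.7 − 35.4/0.5) / 3 = 11.97 mm/h.

φ ≈ 11.97 mm/h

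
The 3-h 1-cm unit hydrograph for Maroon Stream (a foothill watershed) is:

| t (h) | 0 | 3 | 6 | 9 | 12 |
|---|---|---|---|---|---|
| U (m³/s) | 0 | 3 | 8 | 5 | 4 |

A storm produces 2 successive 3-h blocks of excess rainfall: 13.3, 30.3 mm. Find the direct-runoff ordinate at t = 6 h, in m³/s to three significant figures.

By discrete convolution, Q_j = Σ (P_i / 10 mm) · U_{j−i}.
At t = 6 h (j=2): Q = (13.3/10)·8 + (30.3/10)·3 = 19.7 m³/s.

Q ≈ 19.7 m³/s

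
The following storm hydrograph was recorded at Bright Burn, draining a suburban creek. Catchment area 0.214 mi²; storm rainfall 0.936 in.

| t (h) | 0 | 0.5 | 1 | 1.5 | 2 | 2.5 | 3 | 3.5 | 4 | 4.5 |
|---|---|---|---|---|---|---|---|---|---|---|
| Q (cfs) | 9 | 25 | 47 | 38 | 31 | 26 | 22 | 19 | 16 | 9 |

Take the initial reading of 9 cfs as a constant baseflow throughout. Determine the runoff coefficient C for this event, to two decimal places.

C ≈ 0.59

ΣQ_DR = 152.0 cfs; V = ΣQ_DR·Δt = 2.736 × 10^5 ft³.
Runoff depth d = V / A = 0.5503 in.
C = d / P = 0.5503 / 0.936 = 0.59.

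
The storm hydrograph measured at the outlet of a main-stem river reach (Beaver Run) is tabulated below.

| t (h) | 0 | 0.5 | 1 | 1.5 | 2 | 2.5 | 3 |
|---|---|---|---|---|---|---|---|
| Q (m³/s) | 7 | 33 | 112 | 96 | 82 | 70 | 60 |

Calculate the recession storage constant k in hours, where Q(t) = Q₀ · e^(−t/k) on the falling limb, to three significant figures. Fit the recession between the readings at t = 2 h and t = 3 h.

On the falling limb, Q drops from 82 to 60 m³/s between t = 2 h and t = 3 h (Δt = 1 h).
k = −Δt / ln(Q₂/Q₁) = −1 / ln(60/82) = 3.20 h.

k ≈ 3.20 h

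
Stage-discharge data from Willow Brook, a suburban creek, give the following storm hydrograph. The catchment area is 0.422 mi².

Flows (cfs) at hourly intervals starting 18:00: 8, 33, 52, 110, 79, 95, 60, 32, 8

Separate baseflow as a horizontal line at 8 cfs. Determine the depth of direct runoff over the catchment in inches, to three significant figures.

Direct runoff: 0.0, 25.0, 44.0, 102.0, 71.0, 87.0, 52.0, 24.0, 0.0 cfs; ΣQ_DR = 405.0 cfs.
V = ΣQ_DR · Δt = 405.0 × 3600 s = 1.458 × 10^6 ft³.
Over A = 0.422 mi², depth = V / A = 1.49 in.

d ≈ 1.49 in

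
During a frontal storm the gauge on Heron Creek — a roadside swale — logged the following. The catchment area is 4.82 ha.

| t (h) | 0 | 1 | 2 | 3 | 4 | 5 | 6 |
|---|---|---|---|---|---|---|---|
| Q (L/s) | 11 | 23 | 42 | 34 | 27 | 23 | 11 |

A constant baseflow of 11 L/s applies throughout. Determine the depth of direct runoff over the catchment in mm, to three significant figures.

Direct runoff: 0.0, 12.0, 31.0, 23.0, 16.0, 12.0, 0.0 L/s; ΣQ_DR = 94.00 L/s.
V = ΣQ_DR · Δt = 94.00 × 3600 s = 3.384 × 10^5 L.
Over A = 4.82 ha, depth = V / A = 7.02 mm.

d ≈ 7.02 mm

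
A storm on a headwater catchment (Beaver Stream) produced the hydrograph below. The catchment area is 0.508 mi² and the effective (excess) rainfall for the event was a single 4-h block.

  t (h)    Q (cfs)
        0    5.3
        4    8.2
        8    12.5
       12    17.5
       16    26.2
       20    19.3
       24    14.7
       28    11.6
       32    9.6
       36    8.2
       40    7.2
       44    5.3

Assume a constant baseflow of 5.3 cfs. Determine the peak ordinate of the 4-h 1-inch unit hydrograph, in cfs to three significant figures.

U_p ≈ 20.9 cfs

Direct runoff: 0.0, 2.9, 7.2, 12.2, 20.9, 14.0, 9.4, 6.3, 4.3, 2.9, 1.9, 0.0 cfs; ΣQ_DR = 82.00 cfs, peak = 20.9 cfs.
Runoff depth d = ΣQ_DR·Δt / A = 82.00 × 14400 / (0.508 mi²) = 1.001 in.
The 1-inch UH is the DRH scaled by (1 in)/d, so U_p = 20.9 × 1/1.001 = 20.9 cfs.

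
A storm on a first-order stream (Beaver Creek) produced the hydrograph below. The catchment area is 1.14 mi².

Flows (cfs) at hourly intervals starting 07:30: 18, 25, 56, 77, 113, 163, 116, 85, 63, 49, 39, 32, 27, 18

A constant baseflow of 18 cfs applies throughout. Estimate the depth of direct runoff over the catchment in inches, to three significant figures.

d ≈ 0.855 in

Direct runoff: 0.0, 7.0, 38.0, 59.0, 95.0, 145.0, 98.0, 67.0, 45.0, 31.0, 21.0, 14.0, 9.0, 0.0 cfs; ΣQ_DR = 629.0 cfs.
V = ΣQ_DR · Δt = 629.0 × 3600 s = 2.264 × 10^6 ft³.
Over A = 1.14 mi², depth = V / A = 0.855 in.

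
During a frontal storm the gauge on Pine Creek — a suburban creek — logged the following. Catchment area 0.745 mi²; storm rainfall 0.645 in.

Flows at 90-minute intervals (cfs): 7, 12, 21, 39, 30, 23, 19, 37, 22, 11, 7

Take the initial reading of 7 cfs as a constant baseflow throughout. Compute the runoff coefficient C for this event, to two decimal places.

ΣQ_DR = 151.0 cfs; V = ΣQ_DR·Δt = 8.154 × 10^5 ft³.
Runoff depth d = V / A = 0.4711 in.
C = d / P = 0.4711 / 0.645 = 0.73.

C ≈ 0.73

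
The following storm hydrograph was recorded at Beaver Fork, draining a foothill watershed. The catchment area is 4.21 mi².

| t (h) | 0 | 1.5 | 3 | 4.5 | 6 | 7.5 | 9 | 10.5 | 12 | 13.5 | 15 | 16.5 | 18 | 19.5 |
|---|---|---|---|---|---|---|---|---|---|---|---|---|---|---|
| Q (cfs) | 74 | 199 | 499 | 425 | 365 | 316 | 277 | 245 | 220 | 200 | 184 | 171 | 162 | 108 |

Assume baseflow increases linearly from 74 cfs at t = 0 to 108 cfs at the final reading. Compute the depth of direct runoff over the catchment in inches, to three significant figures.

d ≈ 1.20 in

Direct runoff: 0.00, 122.38, 419.77, 343.15, 280.54, 228.92, 187.31, 152.69, 125.08, 102.46, 83.85, 68.23, 56.62, 0.00 cfs; ΣQ_DR = 2171 cfs.
V = ΣQ_DR · Δt = 2171 × 5400 s = 1.172 × 10^7 ft³.
Over A = 4.21 mi², depth = V / A = 1.20 in.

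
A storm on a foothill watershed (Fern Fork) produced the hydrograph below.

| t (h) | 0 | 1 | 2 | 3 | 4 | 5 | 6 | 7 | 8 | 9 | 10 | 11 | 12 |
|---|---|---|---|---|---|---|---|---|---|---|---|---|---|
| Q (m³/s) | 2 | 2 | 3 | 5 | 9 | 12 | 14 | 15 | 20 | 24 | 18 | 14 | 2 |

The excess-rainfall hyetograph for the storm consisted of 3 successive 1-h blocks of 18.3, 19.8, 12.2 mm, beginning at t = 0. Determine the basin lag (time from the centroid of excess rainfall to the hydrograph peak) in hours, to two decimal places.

t_L ≈ 7.62 h

Centroid of excess rainfall: t_c = Σ P_i·t̄_i / ΣP_i = 1.3787 h (block centres at 0.5, 1.5, 2.5 h).
Hydrograph peak occurs at t = 9 h, so basin lag t_L = 9 − 1.3787 = 7.62 h.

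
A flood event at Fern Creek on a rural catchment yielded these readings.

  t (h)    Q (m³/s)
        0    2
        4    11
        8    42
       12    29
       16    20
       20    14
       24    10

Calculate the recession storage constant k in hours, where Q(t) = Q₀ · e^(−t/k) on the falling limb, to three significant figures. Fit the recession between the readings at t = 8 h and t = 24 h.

k ≈ 11.1 h

On the falling limb, Q drops from 42 to 10 m³/s between t = 8 h and t = 24 h (Δt = 16 h).
k = −Δt / ln(Q₂/Q₁) = −16 / ln(10/42) = 11.1 h.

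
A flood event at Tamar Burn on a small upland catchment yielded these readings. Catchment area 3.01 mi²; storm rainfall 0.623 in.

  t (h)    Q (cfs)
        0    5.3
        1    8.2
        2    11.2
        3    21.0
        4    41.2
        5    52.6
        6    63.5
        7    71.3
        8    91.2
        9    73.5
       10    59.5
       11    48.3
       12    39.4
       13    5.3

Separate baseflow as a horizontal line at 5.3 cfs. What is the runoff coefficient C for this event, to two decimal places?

C ≈ 0.43

ΣQ_DR = 517.3 cfs; V = ΣQ_DR·Δt = 1.862 × 10^6 ft³.
Runoff depth d = V / A = 0.2663 in.
C = d / P = 0.2663 / 0.623 = 0.43.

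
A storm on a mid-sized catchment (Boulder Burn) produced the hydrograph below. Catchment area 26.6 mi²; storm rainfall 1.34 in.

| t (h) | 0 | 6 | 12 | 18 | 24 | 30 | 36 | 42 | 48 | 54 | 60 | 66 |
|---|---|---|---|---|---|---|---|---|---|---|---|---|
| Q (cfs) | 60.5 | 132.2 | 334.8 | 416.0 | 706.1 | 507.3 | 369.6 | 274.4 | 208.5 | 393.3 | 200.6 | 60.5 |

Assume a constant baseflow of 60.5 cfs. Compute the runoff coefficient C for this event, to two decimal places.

C ≈ 0.77

ΣQ_DR = 2938 cfs; V = ΣQ_DR·Δt = 6.346 × 10^7 ft³.
Runoff depth d = V / A = 1.027 in.
C = d / P = 1.027 / 1.34 = 0.77.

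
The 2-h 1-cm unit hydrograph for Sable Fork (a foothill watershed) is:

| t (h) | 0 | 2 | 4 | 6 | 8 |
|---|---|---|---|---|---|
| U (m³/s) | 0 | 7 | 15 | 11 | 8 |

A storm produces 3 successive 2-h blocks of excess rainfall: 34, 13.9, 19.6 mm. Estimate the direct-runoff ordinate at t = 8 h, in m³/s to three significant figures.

Q ≈ 71.9 m³/s

By discrete convolution, Q_j = Σ (P_i / 10 mm) · U_{j−i}.
At t = 8 h (j=4): Q = (34/10)·8 + (13.9/10)·11 + (19.6/10)·15 = 71.9 m³/s.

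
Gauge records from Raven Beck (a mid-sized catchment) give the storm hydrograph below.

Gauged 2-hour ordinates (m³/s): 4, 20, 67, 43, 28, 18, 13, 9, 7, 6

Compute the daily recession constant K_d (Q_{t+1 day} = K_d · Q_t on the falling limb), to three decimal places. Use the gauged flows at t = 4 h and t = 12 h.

Between t = 4 h and t = 12 h the flow falls from 67 to 13 m³/s over 4×2 h = 8 h.
Per-interval ratio K = (13/67)^(1/4) = 0.6637; K_d = K^(24/2) = 0.007.

K_d ≈ 0.007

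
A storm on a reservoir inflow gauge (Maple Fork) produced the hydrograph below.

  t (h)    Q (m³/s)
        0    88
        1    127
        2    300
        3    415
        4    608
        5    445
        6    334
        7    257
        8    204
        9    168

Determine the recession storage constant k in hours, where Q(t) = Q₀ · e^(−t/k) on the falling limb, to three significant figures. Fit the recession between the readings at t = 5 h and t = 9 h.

k ≈ 4.11 h

On the falling limb, Q drops from 445 to 168 m³/s between t = 5 h and t = 9 h (Δt = 4 h).
k = −Δt / ln(Q₂/Q₁) = −4 / ln(168/445) = 4.11 h.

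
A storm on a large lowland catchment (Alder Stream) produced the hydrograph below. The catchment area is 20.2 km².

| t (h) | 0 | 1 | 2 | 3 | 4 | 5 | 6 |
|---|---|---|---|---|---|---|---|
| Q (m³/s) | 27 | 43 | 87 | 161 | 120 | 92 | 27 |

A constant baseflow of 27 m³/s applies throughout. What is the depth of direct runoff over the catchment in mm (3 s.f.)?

Direct runoff: 0.0, 16.0, 60.0, 134.0, 93.0, 65.0, 0.0 m³/s; ΣQ_DR = 368.0 m³/s.
V = ΣQ_DR · Δt = 368.0 × 3600 s = 1.325 × 10^6 m³.
Over A = 20.2 km², depth = V / A = 65.6 mm.

d ≈ 65.6 mm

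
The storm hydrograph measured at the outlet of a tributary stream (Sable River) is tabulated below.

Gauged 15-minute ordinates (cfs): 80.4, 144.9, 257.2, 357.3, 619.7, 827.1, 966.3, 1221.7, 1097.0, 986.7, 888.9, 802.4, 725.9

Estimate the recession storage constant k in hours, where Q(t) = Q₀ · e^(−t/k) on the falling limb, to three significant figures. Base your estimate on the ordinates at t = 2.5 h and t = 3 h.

k ≈ 2.47 h

On the falling limb, Q drops from 888.9 to 725.9 cfs between t = 2.5 h and t = 3 h (Δt = 0.5 h).
k = −Δt / ln(Q₂/Q₁) = −0.5 / ln(725.9/888.9) = 2.47 h.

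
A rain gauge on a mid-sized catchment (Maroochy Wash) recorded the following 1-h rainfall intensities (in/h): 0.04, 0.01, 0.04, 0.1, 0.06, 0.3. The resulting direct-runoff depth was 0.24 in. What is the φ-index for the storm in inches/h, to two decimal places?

Only the 2 blocks with intensity above φ contribute runoff: 0.1, 0.3 in/h.
Σ(I−φ)·Δt = d  ⇒  (0.1+0.3 − 2φ)·1 = 0.24
φ = (0.4000 − 0.24/1) / 2 = 0.08 in/h.

φ ≈ 0.08 in/h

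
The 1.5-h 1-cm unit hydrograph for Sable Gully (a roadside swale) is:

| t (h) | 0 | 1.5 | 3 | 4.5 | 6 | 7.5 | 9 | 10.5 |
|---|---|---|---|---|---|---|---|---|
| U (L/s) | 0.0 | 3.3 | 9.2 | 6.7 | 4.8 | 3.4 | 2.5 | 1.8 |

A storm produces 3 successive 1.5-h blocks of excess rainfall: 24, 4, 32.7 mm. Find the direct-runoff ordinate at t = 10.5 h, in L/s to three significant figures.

Q ≈ 16.4 L/s

By discrete convolution, Q_j = Σ (P_i / 10 mm) · U_{j−i}.
At t = 10.5 h (j=7): Q = (24/10)·1.8 + (4/10)·2.5 + (32.7/10)·3.4 = 16.4 L/s.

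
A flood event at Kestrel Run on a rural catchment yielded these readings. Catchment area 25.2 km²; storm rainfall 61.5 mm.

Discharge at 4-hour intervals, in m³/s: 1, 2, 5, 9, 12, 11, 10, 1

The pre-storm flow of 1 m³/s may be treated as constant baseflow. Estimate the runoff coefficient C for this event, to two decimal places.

C ≈ 0.40

ΣQ_DR = 43.00 m³/s; V = ΣQ_DR·Δt = 6.192 × 10^5 m³.
Runoff depth d = V / A = 24.57 mm.
C = d / P = 24.57 / 61.5 = 0.40.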